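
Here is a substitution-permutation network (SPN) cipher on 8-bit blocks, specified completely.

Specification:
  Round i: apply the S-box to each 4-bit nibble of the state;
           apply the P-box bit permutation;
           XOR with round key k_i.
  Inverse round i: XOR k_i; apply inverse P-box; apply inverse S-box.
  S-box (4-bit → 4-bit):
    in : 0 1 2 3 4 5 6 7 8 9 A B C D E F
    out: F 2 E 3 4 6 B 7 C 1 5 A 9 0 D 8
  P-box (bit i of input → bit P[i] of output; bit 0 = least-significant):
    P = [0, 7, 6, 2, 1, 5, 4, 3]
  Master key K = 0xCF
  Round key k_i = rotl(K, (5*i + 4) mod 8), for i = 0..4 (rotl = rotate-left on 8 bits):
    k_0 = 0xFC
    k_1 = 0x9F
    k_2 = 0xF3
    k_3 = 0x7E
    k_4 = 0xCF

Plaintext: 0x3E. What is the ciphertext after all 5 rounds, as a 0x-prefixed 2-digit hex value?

0xA6

s_0 = plaintext = 0x3E
s_1 = Round(s_0, k_0) = 0x9B
s_2 = Round(s_1, k_1) = 0x19
s_3 = Round(s_2, k_2) = 0xD2
s_4 = Round(s_3, k_3) = 0xBA
s_5 = Round(s_4, k_4) = 0xA6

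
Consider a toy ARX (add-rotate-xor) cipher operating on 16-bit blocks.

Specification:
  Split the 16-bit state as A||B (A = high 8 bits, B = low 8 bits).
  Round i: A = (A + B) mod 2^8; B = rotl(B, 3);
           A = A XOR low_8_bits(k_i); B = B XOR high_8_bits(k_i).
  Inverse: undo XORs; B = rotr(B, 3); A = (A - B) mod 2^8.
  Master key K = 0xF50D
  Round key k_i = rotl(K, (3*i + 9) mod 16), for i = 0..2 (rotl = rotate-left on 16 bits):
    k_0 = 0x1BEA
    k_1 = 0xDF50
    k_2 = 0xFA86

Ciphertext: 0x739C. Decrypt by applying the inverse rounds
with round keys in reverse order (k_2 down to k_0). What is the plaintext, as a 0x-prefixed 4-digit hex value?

s_0 = ciphertext = 0x739C
s_1 = InvRound(s_0, k_2) = 0x29CC
s_2 = InvRound(s_1, k_1) = 0x1762
s_3 = InvRound(s_2, k_0) = 0xCE2F

0xCE2F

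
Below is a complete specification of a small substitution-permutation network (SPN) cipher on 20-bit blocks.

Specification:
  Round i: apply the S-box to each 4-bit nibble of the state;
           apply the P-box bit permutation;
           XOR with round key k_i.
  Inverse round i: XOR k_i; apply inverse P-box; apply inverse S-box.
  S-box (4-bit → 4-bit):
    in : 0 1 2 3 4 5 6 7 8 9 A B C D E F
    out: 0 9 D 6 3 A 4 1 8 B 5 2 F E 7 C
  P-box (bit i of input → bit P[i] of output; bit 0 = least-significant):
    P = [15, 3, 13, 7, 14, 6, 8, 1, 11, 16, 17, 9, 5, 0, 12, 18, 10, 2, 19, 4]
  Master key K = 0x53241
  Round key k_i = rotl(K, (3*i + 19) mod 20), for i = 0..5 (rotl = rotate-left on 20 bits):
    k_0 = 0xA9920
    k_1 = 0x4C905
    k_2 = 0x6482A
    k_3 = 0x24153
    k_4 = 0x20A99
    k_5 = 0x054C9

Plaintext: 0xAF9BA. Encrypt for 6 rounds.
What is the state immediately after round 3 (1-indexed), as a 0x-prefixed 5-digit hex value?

s_0 = plaintext = 0xAF9BA
s_1 = Round(s_0, k_0) = 0x72760
s_2 = Round(s_1, k_1) = 0x0D425
s_3 = Round(s_2, k_2) = 0x311A1
s_4 = Round(s_3, k_3) = 0xE8AF7
s_5 = Round(s_4, k_4) = 0xC879F
s_6 = Round(s_5, k_5) = 0xC381F

0x311A1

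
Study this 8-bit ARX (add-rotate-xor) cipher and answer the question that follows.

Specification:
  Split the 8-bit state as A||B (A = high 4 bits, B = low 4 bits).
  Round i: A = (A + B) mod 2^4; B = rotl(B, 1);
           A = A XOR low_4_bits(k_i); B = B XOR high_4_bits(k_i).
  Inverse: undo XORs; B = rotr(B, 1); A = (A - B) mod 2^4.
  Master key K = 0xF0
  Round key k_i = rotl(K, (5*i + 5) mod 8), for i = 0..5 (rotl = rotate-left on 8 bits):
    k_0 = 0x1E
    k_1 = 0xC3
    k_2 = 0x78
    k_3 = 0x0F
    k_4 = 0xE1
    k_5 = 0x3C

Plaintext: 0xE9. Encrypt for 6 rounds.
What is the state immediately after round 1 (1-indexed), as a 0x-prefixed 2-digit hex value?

0x92

s_0 = plaintext = 0xE9
s_1 = Round(s_0, k_0) = 0x92
s_2 = Round(s_1, k_1) = 0x88
s_3 = Round(s_2, k_2) = 0x86
s_4 = Round(s_3, k_3) = 0x1C
s_5 = Round(s_4, k_4) = 0xC7
s_6 = Round(s_5, k_5) = 0xFD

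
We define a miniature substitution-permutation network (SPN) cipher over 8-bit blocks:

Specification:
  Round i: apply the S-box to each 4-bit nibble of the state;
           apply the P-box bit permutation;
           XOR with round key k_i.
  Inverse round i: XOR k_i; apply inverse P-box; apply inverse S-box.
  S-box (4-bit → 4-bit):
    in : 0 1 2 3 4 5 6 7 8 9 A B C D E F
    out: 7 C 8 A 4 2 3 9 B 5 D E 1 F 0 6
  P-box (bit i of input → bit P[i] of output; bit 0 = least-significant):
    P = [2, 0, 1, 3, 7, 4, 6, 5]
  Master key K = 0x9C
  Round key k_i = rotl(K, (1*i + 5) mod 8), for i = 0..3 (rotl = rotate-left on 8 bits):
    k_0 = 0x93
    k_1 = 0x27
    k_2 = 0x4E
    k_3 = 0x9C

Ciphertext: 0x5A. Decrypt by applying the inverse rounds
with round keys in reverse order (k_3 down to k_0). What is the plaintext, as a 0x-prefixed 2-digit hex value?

s_0 = ciphertext = 0x5A
s_1 = InvRound(s_0, k_3) = 0x99
s_2 = InvRound(s_1, k_2) = 0x00
s_3 = InvRound(s_2, k_1) = 0x20
s_4 = InvRound(s_3, k_0) = 0x8F

0x8F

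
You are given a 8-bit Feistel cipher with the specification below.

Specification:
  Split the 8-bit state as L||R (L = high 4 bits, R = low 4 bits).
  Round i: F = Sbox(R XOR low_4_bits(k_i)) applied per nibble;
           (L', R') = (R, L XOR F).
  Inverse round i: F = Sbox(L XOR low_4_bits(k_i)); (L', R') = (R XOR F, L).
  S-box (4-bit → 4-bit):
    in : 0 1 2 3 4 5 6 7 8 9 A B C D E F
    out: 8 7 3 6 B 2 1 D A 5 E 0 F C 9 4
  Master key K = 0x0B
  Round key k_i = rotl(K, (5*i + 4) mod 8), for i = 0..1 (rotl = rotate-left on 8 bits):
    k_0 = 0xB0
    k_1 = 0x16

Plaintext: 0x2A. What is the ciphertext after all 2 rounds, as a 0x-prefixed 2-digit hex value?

0xC4

s_0 = plaintext = 0x2A
s_1 = Round(s_0, k_0) = 0xAC
s_2 = Round(s_1, k_1) = 0xC4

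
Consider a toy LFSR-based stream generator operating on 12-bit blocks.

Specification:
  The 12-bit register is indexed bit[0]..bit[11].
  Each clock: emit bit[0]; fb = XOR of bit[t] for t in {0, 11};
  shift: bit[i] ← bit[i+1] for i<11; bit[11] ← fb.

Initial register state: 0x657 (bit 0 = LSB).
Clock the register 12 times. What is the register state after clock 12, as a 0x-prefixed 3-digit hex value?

reg_0 = 0x657
clock 1: out=1, reg = 0xB2B
clock 2: out=1, reg = 0x595
clock 3: out=1, reg = 0xACA
clock 4: out=0, reg = 0xD65
clock 5: out=1, reg = 0x6B2
clock 6: out=0, reg = 0x359
clock 7: out=1, reg = 0x9AC
clock 8: out=0, reg = 0xCD6
clock 9: out=0, reg = 0xE6B
clock 10: out=1, reg = 0x735
clock 11: out=1, reg = 0xB9A
clock 12: out=0, reg = 0xDCD

0xDCD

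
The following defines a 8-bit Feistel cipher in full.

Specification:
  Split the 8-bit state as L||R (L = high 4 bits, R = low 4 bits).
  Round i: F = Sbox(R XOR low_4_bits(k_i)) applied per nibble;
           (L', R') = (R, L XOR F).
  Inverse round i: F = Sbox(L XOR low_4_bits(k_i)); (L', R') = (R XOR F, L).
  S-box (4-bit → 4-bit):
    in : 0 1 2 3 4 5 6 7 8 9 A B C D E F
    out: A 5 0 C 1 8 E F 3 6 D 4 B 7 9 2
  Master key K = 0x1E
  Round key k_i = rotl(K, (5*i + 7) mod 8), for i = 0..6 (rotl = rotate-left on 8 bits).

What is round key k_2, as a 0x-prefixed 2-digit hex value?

0x3C

K = 0x1E
k_0 = rotl(K, (5*0+7) mod 8) = rotl(K, 7) = 0x0F
k_1 = rotl(K, (5*1+7) mod 8) = rotl(K, 4) = 0xE1
k_2 = rotl(K, (5*2+7) mod 8) = rotl(K, 1) = 0x3C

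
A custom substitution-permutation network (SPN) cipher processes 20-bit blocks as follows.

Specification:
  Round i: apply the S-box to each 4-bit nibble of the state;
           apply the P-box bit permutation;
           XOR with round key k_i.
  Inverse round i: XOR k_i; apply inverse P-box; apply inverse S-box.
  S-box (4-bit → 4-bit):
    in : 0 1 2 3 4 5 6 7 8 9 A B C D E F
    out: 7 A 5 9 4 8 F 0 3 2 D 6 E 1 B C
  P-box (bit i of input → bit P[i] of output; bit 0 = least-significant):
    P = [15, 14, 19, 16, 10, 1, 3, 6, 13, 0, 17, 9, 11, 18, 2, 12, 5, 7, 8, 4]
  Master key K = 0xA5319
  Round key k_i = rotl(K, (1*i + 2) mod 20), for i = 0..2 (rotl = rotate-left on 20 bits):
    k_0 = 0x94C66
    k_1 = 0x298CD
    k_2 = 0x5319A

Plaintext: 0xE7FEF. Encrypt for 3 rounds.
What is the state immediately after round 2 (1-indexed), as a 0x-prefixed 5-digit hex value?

0x8BBEB

s_0 = plaintext = 0xE7FEF
s_1 = Round(s_0, k_0) = 0x24A94
s_2 = Round(s_1, k_1) = 0x8BBEB
s_3 = Round(s_2, k_2) = 0xB757D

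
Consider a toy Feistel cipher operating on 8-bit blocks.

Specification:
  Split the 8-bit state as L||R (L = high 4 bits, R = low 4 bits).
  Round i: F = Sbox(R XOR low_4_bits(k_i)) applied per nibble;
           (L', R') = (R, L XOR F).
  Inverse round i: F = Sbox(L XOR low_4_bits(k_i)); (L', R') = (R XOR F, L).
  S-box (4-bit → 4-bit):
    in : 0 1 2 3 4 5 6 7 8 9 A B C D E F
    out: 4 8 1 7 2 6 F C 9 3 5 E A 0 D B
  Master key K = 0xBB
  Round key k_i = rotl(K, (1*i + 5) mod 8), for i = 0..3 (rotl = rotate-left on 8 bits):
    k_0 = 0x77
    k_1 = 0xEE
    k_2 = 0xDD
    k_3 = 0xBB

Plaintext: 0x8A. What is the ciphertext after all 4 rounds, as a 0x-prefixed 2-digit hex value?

0x10

s_0 = plaintext = 0x8A
s_1 = Round(s_0, k_0) = 0xA8
s_2 = Round(s_1, k_1) = 0x85
s_3 = Round(s_2, k_2) = 0x51
s_4 = Round(s_3, k_3) = 0x10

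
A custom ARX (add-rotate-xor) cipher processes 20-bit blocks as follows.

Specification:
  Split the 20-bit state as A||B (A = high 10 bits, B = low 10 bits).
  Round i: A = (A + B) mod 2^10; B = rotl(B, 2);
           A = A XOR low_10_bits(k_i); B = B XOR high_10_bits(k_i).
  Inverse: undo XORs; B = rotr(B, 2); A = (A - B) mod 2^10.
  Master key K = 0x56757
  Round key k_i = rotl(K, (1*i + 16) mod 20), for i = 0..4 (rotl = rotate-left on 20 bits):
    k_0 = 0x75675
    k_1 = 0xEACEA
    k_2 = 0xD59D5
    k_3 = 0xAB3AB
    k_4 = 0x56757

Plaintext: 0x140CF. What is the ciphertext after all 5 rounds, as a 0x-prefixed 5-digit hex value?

0x949C6

s_0 = plaintext = 0x140CF
s_1 = Round(s_0, k_0) = 0xDAAE9
s_2 = Round(s_1, k_1) = 0xAE40D
s_3 = Round(s_2, k_2) = 0xC4F62
s_4 = Round(s_3, k_3) = 0x77B27
s_5 = Round(s_4, k_4) = 0x949C6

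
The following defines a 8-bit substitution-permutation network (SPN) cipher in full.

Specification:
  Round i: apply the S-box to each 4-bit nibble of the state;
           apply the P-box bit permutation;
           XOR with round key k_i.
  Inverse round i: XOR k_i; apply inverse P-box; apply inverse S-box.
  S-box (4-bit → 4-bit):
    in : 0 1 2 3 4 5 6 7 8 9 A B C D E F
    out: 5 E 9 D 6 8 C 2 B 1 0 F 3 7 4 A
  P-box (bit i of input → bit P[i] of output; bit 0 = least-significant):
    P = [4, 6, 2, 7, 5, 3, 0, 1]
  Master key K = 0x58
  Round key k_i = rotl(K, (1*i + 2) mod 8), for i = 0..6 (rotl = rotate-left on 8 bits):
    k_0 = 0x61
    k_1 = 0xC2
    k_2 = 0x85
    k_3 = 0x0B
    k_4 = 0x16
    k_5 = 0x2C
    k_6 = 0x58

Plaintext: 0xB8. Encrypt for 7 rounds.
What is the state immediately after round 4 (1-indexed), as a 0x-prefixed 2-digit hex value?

0x44

s_0 = plaintext = 0xB8
s_1 = Round(s_0, k_0) = 0x9A
s_2 = Round(s_1, k_1) = 0xE2
s_3 = Round(s_2, k_2) = 0x14
s_4 = Round(s_3, k_3) = 0x44
s_5 = Round(s_4, k_4) = 0x5B
s_6 = Round(s_5, k_5) = 0xFA
s_7 = Round(s_6, k_6) = 0x52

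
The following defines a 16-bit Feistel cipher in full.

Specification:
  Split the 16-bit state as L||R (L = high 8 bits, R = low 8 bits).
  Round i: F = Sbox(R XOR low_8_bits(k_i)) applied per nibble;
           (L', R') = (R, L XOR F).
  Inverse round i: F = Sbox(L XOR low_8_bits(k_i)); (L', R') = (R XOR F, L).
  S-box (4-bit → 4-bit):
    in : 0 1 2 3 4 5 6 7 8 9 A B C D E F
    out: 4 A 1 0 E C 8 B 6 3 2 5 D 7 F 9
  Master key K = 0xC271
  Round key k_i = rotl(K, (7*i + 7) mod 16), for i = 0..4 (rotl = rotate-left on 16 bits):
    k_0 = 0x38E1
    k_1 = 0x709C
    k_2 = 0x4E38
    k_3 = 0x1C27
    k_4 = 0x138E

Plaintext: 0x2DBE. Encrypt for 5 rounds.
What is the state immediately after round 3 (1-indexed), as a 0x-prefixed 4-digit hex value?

0x08E0

s_0 = plaintext = 0x2DBE
s_1 = Round(s_0, k_0) = 0xBEE4
s_2 = Round(s_1, k_1) = 0xE408
s_3 = Round(s_2, k_2) = 0x08E0
s_4 = Round(s_3, k_3) = 0xE0D3
s_5 = Round(s_4, k_4) = 0xD327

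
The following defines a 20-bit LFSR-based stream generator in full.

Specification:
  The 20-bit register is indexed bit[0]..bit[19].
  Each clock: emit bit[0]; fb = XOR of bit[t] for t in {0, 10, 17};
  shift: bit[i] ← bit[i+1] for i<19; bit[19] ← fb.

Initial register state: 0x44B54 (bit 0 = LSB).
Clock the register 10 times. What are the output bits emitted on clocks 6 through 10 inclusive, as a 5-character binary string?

01011

reg_0 = 0x44B54
clock 1: out=0, reg = 0x225AA
clock 2: out=0, reg = 0x112D5
clock 3: out=1, reg = 0x8896A
clock 4: out=0, reg = 0x444B5
clock 5: out=1, reg = 0x2225A
clock 6: out=0, reg = 0x9112D
clock 7: out=1, reg = 0xC8896
clock 8: out=0, reg = 0x6444B
clock 9: out=1, reg = 0xB2225
clock 10: out=1, reg = 0x59112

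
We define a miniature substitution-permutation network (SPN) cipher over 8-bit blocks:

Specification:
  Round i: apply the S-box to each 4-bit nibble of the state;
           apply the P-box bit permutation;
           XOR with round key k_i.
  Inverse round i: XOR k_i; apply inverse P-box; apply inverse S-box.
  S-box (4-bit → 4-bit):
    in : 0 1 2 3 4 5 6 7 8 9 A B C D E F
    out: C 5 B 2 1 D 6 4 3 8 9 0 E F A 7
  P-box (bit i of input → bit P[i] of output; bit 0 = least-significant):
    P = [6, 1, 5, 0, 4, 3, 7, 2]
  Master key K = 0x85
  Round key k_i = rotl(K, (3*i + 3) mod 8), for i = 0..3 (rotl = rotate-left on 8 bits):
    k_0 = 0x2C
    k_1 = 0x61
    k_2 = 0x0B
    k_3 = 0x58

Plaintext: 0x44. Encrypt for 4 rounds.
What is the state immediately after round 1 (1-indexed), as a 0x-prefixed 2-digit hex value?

s_0 = plaintext = 0x44
s_1 = Round(s_0, k_0) = 0x7C
s_2 = Round(s_1, k_1) = 0xC2
s_3 = Round(s_2, k_2) = 0xC4
s_4 = Round(s_3, k_3) = 0x94

0x7C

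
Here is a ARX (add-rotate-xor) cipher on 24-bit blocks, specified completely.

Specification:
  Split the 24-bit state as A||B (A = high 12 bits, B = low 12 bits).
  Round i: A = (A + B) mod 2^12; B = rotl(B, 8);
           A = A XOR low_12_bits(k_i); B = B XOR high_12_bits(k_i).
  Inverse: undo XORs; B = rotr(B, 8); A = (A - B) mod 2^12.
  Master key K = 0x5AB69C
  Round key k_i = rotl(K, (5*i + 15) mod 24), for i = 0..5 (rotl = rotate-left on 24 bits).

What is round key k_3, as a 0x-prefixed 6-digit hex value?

0xADA716

K = 0x5AB69C
k_0 = rotl(K, (5*0+15) mod 24) = rotl(K, 15) = 0x4E2D5B
k_1 = rotl(K, (5*1+15) mod 24) = rotl(K, 20) = 0xC5AB69
k_2 = rotl(K, (5*2+15) mod 24) = rotl(K, 1) = 0xB56D38
k_3 = rotl(K, (5*3+15) mod 24) = rotl(K, 6) = 0xADA716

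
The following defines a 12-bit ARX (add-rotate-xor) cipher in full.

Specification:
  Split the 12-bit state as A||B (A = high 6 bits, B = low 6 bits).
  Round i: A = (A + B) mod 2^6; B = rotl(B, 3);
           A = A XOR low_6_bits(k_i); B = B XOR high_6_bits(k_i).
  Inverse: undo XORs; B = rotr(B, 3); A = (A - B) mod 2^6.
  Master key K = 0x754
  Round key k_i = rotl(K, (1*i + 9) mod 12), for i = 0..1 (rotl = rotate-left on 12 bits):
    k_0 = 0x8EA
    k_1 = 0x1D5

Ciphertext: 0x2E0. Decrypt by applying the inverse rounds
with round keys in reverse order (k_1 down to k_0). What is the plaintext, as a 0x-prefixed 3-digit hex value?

s_0 = ciphertext = 0x2E0
s_1 = InvRound(s_0, k_1) = 0x8BC
s_2 = InvRound(s_1, k_0) = 0x37B

0x37B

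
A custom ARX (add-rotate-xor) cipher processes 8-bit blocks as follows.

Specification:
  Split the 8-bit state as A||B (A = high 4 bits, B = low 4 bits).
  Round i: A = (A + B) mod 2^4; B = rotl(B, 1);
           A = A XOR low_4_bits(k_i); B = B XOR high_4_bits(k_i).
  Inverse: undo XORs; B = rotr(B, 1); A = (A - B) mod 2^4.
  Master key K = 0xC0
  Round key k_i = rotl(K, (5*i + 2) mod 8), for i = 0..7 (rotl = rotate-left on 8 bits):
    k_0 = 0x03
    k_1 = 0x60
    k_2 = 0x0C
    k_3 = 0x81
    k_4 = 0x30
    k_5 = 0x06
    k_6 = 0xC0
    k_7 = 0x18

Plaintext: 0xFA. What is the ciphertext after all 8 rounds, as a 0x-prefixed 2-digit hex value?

s_0 = plaintext = 0xFA
s_1 = Round(s_0, k_0) = 0xA5
s_2 = Round(s_1, k_1) = 0xFC
s_3 = Round(s_2, k_2) = 0x79
s_4 = Round(s_3, k_3) = 0x1B
s_5 = Round(s_4, k_4) = 0xC4
s_6 = Round(s_5, k_5) = 0x68
s_7 = Round(s_6, k_6) = 0xED
s_8 = Round(s_7, k_7) = 0x3A

0x3A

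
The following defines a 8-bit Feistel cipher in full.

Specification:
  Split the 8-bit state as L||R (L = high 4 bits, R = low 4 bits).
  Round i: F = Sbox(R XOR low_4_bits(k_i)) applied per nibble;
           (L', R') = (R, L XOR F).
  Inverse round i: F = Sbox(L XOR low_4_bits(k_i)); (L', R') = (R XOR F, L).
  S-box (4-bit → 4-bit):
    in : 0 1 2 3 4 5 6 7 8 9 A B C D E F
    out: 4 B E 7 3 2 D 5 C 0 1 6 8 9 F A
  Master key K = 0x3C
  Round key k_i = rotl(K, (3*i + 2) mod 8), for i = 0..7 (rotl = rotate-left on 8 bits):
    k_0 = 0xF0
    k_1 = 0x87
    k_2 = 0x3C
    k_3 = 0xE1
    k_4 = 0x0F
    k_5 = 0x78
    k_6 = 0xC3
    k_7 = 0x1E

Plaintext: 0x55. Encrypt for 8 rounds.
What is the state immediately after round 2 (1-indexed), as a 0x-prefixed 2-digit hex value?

0x71

s_0 = plaintext = 0x55
s_1 = Round(s_0, k_0) = 0x57
s_2 = Round(s_1, k_1) = 0x71
s_3 = Round(s_2, k_2) = 0x1E
s_4 = Round(s_3, k_3) = 0xEB
s_5 = Round(s_4, k_4) = 0xBD
s_6 = Round(s_5, k_5) = 0xD9
s_7 = Round(s_6, k_6) = 0x9C
s_8 = Round(s_7, k_7) = 0xC7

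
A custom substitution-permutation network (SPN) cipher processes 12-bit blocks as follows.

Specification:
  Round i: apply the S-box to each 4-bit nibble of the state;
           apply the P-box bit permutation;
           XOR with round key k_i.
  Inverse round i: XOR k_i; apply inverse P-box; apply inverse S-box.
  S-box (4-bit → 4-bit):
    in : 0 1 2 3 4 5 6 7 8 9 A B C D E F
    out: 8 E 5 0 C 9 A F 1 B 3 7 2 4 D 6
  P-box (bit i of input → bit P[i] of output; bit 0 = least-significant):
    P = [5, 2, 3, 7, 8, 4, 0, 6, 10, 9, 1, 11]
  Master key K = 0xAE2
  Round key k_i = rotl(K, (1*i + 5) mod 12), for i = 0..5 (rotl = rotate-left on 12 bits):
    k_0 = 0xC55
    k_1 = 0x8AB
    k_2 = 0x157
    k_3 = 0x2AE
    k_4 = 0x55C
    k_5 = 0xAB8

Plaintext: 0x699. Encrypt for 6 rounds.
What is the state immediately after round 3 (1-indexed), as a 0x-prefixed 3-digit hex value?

0xFF5

s_0 = plaintext = 0x699
s_1 = Round(s_0, k_0) = 0x7A1
s_2 = Round(s_1, k_1) = 0x735
s_3 = Round(s_2, k_2) = 0xFF5
s_4 = Round(s_3, k_3) = 0x01D
s_5 = Round(s_4, k_4) = 0xD05
s_6 = Round(s_5, k_5) = 0xA5A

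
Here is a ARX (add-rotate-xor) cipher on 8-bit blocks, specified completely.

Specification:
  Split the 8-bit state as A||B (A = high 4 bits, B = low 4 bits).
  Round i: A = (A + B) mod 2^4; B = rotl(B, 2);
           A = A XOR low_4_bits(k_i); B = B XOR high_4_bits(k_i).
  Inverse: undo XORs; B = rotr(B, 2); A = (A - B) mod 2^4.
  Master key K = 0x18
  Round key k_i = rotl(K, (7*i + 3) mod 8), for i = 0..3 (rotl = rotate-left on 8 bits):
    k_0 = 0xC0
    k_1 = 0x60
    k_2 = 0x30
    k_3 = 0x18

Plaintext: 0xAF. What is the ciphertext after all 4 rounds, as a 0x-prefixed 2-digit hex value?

0x77

s_0 = plaintext = 0xAF
s_1 = Round(s_0, k_0) = 0x93
s_2 = Round(s_1, k_1) = 0xCA
s_3 = Round(s_2, k_2) = 0x69
s_4 = Round(s_3, k_3) = 0x77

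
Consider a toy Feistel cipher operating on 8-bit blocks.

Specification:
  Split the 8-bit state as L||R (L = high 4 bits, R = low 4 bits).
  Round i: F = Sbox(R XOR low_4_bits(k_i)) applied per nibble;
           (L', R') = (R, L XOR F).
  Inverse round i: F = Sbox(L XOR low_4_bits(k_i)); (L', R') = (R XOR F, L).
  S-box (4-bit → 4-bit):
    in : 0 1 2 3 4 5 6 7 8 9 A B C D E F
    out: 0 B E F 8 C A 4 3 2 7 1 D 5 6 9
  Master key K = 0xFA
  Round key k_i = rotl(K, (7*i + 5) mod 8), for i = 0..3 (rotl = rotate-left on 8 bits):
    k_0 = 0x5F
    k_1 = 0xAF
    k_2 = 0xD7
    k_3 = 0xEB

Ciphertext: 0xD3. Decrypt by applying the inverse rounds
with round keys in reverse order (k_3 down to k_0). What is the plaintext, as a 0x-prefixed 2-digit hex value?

s_0 = ciphertext = 0xD3
s_1 = InvRound(s_0, k_3) = 0x9D
s_2 = InvRound(s_1, k_2) = 0xB9
s_3 = InvRound(s_2, k_1) = 0x1B
s_4 = InvRound(s_3, k_0) = 0xD1

0xD1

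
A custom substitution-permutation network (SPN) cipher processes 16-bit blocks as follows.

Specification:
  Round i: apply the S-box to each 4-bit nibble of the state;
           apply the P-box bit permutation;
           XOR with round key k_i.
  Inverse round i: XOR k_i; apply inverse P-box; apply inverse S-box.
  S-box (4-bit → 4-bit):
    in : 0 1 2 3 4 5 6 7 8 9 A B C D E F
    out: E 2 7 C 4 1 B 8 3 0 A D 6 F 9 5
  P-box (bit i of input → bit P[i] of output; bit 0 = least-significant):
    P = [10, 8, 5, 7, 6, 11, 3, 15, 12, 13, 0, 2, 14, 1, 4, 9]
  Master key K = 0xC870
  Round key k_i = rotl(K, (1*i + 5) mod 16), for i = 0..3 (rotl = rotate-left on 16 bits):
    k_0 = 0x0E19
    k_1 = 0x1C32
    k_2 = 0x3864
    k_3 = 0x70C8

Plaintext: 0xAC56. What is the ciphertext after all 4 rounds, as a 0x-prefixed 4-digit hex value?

0xA741

s_0 = plaintext = 0xAC56
s_1 = Round(s_0, k_0) = 0x29DA
s_2 = Round(s_1, k_1) = 0xD5E8
s_3 = Round(s_2, k_2) = 0xEF36
s_4 = Round(s_3, k_3) = 0xA741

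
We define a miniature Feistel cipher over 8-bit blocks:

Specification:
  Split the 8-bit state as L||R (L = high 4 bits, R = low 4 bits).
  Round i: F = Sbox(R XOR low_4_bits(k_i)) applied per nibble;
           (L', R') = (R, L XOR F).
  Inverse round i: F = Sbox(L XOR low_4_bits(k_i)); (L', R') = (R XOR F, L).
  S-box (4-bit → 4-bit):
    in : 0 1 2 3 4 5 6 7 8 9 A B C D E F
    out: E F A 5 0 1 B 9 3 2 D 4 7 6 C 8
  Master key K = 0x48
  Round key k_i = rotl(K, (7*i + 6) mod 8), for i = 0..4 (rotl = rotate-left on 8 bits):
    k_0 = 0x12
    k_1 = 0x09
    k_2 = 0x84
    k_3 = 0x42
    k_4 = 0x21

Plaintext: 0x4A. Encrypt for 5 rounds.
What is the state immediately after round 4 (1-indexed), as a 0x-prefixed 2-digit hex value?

0xDE

s_0 = plaintext = 0x4A
s_1 = Round(s_0, k_0) = 0xA7
s_2 = Round(s_1, k_1) = 0x76
s_3 = Round(s_2, k_2) = 0x6D
s_4 = Round(s_3, k_3) = 0xDE
s_5 = Round(s_4, k_4) = 0xE5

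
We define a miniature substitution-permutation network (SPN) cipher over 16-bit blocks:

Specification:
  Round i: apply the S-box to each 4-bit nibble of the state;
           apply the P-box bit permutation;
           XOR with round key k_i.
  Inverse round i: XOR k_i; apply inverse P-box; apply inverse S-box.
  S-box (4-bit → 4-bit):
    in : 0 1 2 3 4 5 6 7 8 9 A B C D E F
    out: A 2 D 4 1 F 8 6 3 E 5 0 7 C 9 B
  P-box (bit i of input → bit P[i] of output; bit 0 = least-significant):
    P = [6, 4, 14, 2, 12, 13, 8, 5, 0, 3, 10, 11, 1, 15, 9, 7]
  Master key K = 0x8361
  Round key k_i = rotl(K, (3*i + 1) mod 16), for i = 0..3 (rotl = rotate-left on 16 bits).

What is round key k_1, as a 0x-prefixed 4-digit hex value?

0x3618

K = 0x8361
k_0 = rotl(K, (3*0+1) mod 16) = rotl(K, 1) = 0x06C3
k_1 = rotl(K, (3*1+1) mod 16) = rotl(K, 4) = 0x3618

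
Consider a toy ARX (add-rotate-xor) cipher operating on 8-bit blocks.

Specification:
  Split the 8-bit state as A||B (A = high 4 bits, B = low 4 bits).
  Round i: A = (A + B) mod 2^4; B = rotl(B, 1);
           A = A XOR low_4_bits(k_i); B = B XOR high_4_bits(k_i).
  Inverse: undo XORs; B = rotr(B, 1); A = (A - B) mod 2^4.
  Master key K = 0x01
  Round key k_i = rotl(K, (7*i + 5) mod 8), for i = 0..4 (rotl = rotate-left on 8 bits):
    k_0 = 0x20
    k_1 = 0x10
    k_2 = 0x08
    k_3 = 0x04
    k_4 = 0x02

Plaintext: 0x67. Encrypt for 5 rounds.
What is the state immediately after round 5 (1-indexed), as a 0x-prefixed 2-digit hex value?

s_0 = plaintext = 0x67
s_1 = Round(s_0, k_0) = 0xDC
s_2 = Round(s_1, k_1) = 0x98
s_3 = Round(s_2, k_2) = 0x91
s_4 = Round(s_3, k_3) = 0xE2
s_5 = Round(s_4, k_4) = 0x24

0x24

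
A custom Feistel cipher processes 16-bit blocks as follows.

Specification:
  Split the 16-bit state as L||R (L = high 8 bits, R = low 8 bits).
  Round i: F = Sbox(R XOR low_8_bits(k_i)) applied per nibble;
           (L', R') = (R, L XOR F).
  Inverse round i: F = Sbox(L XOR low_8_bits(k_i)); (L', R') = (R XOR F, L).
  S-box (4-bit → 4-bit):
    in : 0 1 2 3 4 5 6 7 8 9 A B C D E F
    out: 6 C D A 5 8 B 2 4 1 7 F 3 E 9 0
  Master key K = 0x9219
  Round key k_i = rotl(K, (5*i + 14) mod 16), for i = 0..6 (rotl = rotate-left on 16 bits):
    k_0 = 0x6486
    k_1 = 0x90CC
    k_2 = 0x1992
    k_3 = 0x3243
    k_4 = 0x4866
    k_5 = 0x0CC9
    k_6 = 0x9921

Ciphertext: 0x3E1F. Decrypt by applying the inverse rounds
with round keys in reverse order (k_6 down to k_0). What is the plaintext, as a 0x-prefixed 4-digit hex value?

s_0 = ciphertext = 0x3E1F
s_1 = InvRound(s_0, k_6) = 0xDF3E
s_2 = InvRound(s_1, k_5) = 0xF5DF
s_3 = InvRound(s_2, k_4) = 0xC5F5
s_4 = InvRound(s_3, k_3) = 0xBEC5
s_5 = InvRound(s_4, k_2) = 0x16BE
s_6 = InvRound(s_5, k_1) = 0x5916
s_7 = InvRound(s_6, k_0) = 0xF659

0xF659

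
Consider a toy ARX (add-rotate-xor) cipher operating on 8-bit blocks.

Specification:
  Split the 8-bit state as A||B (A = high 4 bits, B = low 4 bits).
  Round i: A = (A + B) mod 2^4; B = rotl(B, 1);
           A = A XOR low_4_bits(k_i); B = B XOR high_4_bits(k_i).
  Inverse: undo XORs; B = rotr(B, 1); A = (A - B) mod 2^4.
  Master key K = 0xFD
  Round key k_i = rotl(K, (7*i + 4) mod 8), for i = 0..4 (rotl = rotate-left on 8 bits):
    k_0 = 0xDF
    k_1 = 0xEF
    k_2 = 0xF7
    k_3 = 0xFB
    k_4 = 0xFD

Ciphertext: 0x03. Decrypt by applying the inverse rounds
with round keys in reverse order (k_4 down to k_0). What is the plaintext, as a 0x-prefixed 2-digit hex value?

0x63

s_0 = ciphertext = 0x03
s_1 = InvRound(s_0, k_4) = 0x76
s_2 = InvRound(s_1, k_3) = 0x0C
s_3 = InvRound(s_2, k_2) = 0xE9
s_4 = InvRound(s_3, k_1) = 0x6B
s_5 = InvRound(s_4, k_0) = 0x63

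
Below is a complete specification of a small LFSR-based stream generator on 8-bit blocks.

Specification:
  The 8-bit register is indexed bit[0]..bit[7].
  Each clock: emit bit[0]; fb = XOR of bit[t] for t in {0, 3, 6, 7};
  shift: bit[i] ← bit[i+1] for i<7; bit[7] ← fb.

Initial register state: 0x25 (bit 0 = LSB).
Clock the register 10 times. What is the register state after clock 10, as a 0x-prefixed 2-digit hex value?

0x06

reg_0 = 0x25
clock 1: out=1, reg = 0x92
clock 2: out=0, reg = 0xC9
clock 3: out=1, reg = 0x64
clock 4: out=0, reg = 0xB2
clock 5: out=0, reg = 0xD9
clock 6: out=1, reg = 0x6C
clock 7: out=0, reg = 0x36
clock 8: out=0, reg = 0x1B
clock 9: out=1, reg = 0x0D
clock 10: out=1, reg = 0x06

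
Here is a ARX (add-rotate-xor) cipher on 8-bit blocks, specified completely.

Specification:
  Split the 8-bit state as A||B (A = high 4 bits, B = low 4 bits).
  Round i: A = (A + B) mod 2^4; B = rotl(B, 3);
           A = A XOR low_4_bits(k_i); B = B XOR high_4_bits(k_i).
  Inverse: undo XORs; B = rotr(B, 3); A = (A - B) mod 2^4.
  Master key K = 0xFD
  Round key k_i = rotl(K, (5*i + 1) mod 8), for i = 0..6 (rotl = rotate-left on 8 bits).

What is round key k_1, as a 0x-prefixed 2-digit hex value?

K = 0xFD
k_0 = rotl(K, (5*0+1) mod 8) = rotl(K, 1) = 0xFB
k_1 = rotl(K, (5*1+1) mod 8) = rotl(K, 6) = 0x7F

0x7F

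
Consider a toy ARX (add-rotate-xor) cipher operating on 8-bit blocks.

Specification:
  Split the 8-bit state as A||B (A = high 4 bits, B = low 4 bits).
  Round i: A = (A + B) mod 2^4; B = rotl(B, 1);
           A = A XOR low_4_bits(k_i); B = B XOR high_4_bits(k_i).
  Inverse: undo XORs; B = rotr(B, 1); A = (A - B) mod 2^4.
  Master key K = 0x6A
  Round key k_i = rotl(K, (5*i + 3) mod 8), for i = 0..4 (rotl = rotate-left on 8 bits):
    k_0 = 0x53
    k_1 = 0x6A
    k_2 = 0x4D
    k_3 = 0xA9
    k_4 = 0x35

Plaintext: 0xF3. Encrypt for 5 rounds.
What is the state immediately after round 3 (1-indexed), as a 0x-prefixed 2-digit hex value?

s_0 = plaintext = 0xF3
s_1 = Round(s_0, k_0) = 0x13
s_2 = Round(s_1, k_1) = 0xE0
s_3 = Round(s_2, k_2) = 0x34
s_4 = Round(s_3, k_3) = 0xE2
s_5 = Round(s_4, k_4) = 0x57

0x34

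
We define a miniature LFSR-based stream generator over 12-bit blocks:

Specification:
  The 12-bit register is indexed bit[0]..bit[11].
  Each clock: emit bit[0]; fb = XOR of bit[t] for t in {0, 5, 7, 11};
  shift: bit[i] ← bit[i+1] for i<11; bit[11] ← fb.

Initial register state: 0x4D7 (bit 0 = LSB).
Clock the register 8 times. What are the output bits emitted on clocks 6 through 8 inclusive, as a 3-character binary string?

011

reg_0 = 0x4D7
clock 1: out=1, reg = 0x26B
clock 2: out=1, reg = 0x135
clock 3: out=1, reg = 0x09A
clock 4: out=0, reg = 0x84D
clock 5: out=1, reg = 0x426
clock 6: out=0, reg = 0xA13
clock 7: out=1, reg = 0x509
clock 8: out=1, reg = 0xA84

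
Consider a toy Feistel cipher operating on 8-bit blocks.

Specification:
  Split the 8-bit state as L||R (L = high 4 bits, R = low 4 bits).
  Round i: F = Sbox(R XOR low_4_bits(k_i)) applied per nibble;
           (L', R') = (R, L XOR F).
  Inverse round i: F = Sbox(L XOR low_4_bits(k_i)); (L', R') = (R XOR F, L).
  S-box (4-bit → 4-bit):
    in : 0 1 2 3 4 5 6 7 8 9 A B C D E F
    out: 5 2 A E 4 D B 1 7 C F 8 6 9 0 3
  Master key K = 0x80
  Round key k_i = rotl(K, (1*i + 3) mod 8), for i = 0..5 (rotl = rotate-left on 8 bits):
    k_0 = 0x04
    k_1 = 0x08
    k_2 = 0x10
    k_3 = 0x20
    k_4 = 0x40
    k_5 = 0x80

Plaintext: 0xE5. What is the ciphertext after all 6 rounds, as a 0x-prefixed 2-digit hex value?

0xC7

s_0 = plaintext = 0xE5
s_1 = Round(s_0, k_0) = 0x5C
s_2 = Round(s_1, k_1) = 0xC1
s_3 = Round(s_2, k_2) = 0x1E
s_4 = Round(s_3, k_3) = 0xE1
s_5 = Round(s_4, k_4) = 0x1C
s_6 = Round(s_5, k_5) = 0xC7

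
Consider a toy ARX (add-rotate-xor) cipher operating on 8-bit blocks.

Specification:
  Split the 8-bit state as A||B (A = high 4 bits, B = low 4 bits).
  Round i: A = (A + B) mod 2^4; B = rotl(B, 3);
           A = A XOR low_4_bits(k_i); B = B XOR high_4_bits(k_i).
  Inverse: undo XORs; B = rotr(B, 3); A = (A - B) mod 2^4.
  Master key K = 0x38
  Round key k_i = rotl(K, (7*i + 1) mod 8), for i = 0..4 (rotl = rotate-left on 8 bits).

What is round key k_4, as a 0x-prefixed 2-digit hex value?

0x07

K = 0x38
k_0 = rotl(K, (7*0+1) mod 8) = rotl(K, 1) = 0x70
k_1 = rotl(K, (7*1+1) mod 8) = rotl(K, 0) = 0x38
k_2 = rotl(K, (7*2+1) mod 8) = rotl(K, 7) = 0x1C
k_3 = rotl(K, (7*3+1) mod 8) = rotl(K, 6) = 0x0E
k_4 = rotl(K, (7*4+1) mod 8) = rotl(K, 5) = 0x07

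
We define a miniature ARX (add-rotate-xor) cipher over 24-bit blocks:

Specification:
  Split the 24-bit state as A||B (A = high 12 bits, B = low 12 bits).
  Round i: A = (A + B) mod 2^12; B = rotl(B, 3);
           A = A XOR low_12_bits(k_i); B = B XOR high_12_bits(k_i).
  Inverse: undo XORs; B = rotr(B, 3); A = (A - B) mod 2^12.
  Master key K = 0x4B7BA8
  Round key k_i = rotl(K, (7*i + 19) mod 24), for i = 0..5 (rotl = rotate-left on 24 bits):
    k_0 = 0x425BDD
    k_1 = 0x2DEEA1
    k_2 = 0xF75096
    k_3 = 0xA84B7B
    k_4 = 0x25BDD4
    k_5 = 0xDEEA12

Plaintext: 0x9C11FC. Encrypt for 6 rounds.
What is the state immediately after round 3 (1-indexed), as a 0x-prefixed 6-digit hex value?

s_0 = plaintext = 0x9C11FC
s_1 = Round(s_0, k_0) = 0x060BC5
s_2 = Round(s_1, k_1) = 0x284CF3
s_3 = Round(s_2, k_2) = 0xFE18EB
s_4 = Round(s_3, k_3) = 0x3B7DD8
s_5 = Round(s_4, k_4) = 0xC5BC9D
s_6 = Round(s_5, k_5) = 0x2EA900

0xFE18EB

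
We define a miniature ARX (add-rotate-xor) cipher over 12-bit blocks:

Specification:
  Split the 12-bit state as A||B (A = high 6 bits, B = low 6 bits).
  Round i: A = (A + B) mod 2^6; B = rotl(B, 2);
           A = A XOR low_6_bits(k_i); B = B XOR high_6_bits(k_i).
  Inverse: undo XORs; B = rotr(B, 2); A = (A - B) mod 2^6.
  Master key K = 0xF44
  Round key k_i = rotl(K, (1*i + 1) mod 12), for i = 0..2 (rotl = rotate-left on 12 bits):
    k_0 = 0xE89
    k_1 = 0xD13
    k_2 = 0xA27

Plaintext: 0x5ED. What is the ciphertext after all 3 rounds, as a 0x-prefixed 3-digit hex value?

0xA78

s_0 = plaintext = 0x5ED
s_1 = Round(s_0, k_0) = 0x34C
s_2 = Round(s_1, k_1) = 0x284
s_3 = Round(s_2, k_2) = 0xA78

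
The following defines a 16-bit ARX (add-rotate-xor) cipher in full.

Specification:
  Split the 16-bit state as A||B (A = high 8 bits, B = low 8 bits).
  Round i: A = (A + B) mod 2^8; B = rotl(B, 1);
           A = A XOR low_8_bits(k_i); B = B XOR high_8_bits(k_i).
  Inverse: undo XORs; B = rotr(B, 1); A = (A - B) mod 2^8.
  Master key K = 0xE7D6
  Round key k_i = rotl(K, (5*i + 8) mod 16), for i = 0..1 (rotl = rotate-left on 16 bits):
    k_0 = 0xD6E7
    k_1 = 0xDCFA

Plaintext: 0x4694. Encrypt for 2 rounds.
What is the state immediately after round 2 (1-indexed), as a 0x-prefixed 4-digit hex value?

0xC623

s_0 = plaintext = 0x4694
s_1 = Round(s_0, k_0) = 0x3DFF
s_2 = Round(s_1, k_1) = 0xC623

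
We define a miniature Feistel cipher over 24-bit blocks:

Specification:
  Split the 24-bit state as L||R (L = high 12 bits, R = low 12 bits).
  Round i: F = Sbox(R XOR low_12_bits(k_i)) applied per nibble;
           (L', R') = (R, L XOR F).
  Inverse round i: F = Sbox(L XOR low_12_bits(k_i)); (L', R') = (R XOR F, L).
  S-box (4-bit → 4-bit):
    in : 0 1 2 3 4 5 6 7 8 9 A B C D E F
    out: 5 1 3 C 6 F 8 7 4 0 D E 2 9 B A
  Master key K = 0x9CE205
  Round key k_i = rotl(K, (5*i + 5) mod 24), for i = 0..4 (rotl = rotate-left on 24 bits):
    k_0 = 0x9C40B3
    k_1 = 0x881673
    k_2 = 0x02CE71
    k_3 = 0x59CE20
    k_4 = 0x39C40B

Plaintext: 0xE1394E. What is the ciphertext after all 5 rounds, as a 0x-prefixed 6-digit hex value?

s_0 = plaintext = 0xE1394E
s_1 = Round(s_0, k_0) = 0x94EEBA
s_2 = Round(s_1, k_1) = 0xEBAD6E
s_3 = Round(s_2, k_2) = 0xD6E2A0
s_4 = Round(s_3, k_3) = 0x2A0F2B
s_5 = Round(s_4, k_4) = 0xF2BC95

0xF2BC95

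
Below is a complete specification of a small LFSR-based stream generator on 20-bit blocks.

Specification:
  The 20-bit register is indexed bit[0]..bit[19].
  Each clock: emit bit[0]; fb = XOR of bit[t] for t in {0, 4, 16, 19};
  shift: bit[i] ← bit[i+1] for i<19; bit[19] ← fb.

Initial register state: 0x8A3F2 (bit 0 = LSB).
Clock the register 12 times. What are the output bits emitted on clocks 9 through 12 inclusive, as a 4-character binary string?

reg_0 = 0x8A3F2
clock 1: out=0, reg = 0x451F9
clock 2: out=1, reg = 0x228FC
clock 3: out=0, reg = 0x9147E
clock 4: out=0, reg = 0xC8A3F
clock 5: out=1, reg = 0xE451F
clock 6: out=1, reg = 0xF228F
clock 7: out=1, reg = 0xF9147
clock 8: out=1, reg = 0xFC8A3
clock 9: out=1, reg = 0xFE451
clock 10: out=1, reg = 0x7F228
clock 11: out=0, reg = 0xBF914
clock 12: out=0, reg = 0xDFC8A

1100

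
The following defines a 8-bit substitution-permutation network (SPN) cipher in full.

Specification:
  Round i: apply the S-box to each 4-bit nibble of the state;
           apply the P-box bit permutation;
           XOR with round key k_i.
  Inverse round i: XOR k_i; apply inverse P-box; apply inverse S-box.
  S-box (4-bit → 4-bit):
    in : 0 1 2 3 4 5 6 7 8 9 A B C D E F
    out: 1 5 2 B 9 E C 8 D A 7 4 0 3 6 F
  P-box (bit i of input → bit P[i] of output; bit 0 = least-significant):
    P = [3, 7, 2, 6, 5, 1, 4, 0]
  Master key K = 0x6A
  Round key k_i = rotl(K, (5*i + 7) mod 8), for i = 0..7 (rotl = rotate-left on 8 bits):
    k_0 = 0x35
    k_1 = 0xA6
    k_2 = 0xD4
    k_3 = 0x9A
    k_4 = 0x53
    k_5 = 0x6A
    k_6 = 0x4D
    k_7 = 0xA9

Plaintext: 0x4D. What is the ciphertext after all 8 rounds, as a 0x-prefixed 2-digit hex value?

0xCA

s_0 = plaintext = 0x4D
s_1 = Round(s_0, k_0) = 0x9C
s_2 = Round(s_1, k_1) = 0xA5
s_3 = Round(s_2, k_2) = 0x22
s_4 = Round(s_3, k_3) = 0x18
s_5 = Round(s_4, k_4) = 0x2F
s_6 = Round(s_5, k_5) = 0xA4
s_7 = Round(s_6, k_6) = 0x37
s_8 = Round(s_7, k_7) = 0xCA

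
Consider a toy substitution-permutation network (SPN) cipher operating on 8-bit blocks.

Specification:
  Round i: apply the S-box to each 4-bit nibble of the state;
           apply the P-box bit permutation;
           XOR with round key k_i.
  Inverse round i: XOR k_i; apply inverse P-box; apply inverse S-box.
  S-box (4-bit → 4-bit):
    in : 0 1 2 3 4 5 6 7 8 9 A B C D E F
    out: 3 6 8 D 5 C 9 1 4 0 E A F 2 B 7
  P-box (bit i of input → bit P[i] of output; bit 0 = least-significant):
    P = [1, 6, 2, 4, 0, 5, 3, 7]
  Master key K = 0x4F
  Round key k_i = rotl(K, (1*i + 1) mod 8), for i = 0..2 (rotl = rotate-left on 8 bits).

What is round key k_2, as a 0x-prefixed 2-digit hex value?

0x7A

K = 0x4F
k_0 = rotl(K, (1*0+1) mod 8) = rotl(K, 1) = 0x9E
k_1 = rotl(K, (1*1+1) mod 8) = rotl(K, 2) = 0x3D
k_2 = rotl(K, (1*2+1) mod 8) = rotl(K, 3) = 0x7A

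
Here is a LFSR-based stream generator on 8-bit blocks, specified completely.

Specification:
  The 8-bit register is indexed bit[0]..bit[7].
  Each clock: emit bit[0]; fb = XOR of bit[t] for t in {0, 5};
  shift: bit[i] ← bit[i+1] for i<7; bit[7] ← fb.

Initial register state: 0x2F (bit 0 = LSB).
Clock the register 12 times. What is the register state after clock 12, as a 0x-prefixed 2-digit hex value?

0x8D

reg_0 = 0x2F
clock 1: out=1, reg = 0x17
clock 2: out=1, reg = 0x8B
clock 3: out=1, reg = 0xC5
clock 4: out=1, reg = 0xE2
clock 5: out=0, reg = 0xF1
clock 6: out=1, reg = 0x78
clock 7: out=0, reg = 0xBC
clock 8: out=0, reg = 0xDE
clock 9: out=0, reg = 0x6F
clock 10: out=1, reg = 0x37
clock 11: out=1, reg = 0x1B
clock 12: out=1, reg = 0x8D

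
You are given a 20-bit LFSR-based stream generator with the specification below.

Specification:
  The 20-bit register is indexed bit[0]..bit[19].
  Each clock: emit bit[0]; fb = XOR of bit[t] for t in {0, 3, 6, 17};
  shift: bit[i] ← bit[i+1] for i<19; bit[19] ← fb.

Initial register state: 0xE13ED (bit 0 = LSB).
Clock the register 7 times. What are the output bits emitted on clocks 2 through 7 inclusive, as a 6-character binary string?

011011

reg_0 = 0xE13ED
clock 1: out=1, reg = 0x709F6
clock 2: out=0, reg = 0x384FB
clock 3: out=1, reg = 0x1C27D
clock 4: out=1, reg = 0x8E13E
clock 5: out=0, reg = 0xC709F
clock 6: out=1, reg = 0x6384F
clock 7: out=1, reg = 0x31C27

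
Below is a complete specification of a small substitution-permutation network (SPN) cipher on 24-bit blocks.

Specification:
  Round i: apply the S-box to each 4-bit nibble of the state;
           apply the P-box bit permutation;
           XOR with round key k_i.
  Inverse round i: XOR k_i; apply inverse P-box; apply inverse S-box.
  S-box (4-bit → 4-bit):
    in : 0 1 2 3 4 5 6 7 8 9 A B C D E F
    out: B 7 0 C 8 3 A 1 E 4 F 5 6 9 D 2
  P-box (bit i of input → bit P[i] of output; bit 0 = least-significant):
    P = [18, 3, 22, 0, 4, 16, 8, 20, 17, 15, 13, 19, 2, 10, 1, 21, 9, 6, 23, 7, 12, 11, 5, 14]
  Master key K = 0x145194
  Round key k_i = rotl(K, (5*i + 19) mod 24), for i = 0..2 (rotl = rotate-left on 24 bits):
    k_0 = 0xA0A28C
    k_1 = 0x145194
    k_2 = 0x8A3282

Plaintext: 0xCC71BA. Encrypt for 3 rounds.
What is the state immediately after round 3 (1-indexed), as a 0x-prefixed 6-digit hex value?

s_0 = plaintext = 0xCC71BA
s_1 = Round(s_0, k_0) = 0x660BF1
s_2 = Round(s_1, k_1) = 0x733D58
s_3 = Round(s_2, k_2) = 0x612219

0x612219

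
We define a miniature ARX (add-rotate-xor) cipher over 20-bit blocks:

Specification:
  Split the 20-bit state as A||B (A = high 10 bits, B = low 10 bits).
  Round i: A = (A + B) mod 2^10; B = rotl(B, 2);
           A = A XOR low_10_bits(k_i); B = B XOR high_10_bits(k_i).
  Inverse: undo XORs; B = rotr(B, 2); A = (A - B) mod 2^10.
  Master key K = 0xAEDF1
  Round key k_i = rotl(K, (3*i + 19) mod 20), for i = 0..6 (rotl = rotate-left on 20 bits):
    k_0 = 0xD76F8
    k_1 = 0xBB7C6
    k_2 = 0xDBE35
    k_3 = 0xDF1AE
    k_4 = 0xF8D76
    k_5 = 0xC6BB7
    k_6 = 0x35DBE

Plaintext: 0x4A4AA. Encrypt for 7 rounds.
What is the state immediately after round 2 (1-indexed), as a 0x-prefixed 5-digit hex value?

s_0 = plaintext = 0x4A4AA
s_1 = Round(s_0, k_0) = 0xCADF5
s_2 = Round(s_1, k_1) = 0xB9938
s_3 = Round(s_2, k_2) = 0x8AF8E
s_4 = Round(s_3, k_3) = 0x05D47
s_5 = Round(s_4, k_4) = 0x0A2FE
s_6 = Round(s_5, k_5) = 0x244E0
s_7 = Round(s_6, k_6) = 0x33F57

0xB9938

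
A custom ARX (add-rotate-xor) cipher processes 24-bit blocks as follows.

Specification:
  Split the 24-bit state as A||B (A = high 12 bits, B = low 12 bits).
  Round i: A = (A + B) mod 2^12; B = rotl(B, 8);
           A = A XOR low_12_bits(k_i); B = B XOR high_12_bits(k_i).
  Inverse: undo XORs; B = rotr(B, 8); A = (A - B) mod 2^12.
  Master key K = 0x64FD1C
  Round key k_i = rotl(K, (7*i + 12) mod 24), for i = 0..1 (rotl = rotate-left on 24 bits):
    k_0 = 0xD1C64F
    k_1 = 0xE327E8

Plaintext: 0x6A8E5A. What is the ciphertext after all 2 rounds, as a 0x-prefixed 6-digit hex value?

0xCAE74D

s_0 = plaintext = 0x6A8E5A
s_1 = Round(s_0, k_0) = 0x34D7F9
s_2 = Round(s_1, k_1) = 0xCAE74D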